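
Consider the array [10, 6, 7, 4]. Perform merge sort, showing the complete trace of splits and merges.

Merge sort trace:

Split: [10, 6, 7, 4] -> [10, 6] and [7, 4]
  Split: [10, 6] -> [10] and [6]
  Merge: [10] + [6] -> [6, 10]
  Split: [7, 4] -> [7] and [4]
  Merge: [7] + [4] -> [4, 7]
Merge: [6, 10] + [4, 7] -> [4, 6, 7, 10]

Final sorted array: [4, 6, 7, 10]

The merge sort proceeds by recursively splitting the array and merging sorted halves.
After all merges, the sorted array is [4, 6, 7, 10].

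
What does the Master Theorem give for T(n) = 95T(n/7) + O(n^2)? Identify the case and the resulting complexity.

Master Theorem for T(n) = 95T(n/7) + O(n^2):

a = 95, b = 7, c = 2
log_b(a) = log_7(95) = 2.3402

Case 1: c = 2 < log_7(95) = 2.3402
T(n) = O(n^(log_7 95))

For T(n) = 95T(n/7) + O(n^2): log_7(95) = 2.3402. This is Case 1 of the Master Theorem (c < log_b(a), work dominated by leaves), giving O(n^(log_7 95)).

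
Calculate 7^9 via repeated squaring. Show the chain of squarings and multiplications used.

Computing 7^9 by squaring (build up from 7^1; each line after the first costs one multiplication):

7^1 = 7
7^2 = (7^1)^2 = 7^2 = 49
7^4 = (7^2)^2 = 49^2 = 2401
7^8 = (7^4)^2 = 2401^2 = 5764801
7^9 = 7 * 7^8 = 7 * 5764801 = 40353607

Result: 40353607
Multiplications needed: 4 (4 lines after 7^1)

7^9 = 40353607. Using exponentiation by squaring, this requires 4 multiplications. The key idea: if the exponent is even, square the half-power; if odd, multiply by the base once.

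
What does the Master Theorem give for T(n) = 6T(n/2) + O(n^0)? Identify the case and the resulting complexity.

Master Theorem for T(n) = 6T(n/2) + O(n^0):

a = 6, b = 2, c = 0
log_b(a) = log_2(6) = 2.5850

Case 1: c = 0 < log_2(6) = 2.5850
T(n) = O(n^(log_2 6))

For T(n) = 6T(n/2) + O(n^0): log_2(6) = 2.5850. This is Case 1 of the Master Theorem (c < log_b(a), work dominated by leaves), giving O(n^(log_2 6)).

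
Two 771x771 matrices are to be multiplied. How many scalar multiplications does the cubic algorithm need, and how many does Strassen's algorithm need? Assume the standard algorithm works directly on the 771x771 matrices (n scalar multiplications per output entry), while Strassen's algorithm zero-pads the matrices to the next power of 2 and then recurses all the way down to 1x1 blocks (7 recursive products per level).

Matrix multiplication for 771x771 matrices:

Strassen's algorithm requires power-of-2 dimensions. Pad 771x771 to 1024x1024 (next power of 2).

Standard algorithm: 771^3 = 458314011 multiplications
Strassen's algorithm: 7^(log2(1024)) = 7^10 = 282475249 multiplications
Savings: 458314011 - 282475249 = 175838762 multiplications

Standard: 458314011 multiplications (771^3). Strassen: 282475249 multiplications (7^10, after padding to 1024x1024). Strassen reduces 8 recursive multiplications to 7 at each level.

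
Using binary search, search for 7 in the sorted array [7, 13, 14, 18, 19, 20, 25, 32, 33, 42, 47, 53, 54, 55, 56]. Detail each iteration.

Binary search for 7 in [7, 13, 14, 18, 19, 20, 25, 32, 33, 42, 47, 53, 54, 55, 56]:

lo=0, hi=14, mid=7, arr[mid]=32 -> 32 > 7, search left half
lo=0, hi=6, mid=3, arr[mid]=18 -> 18 > 7, search left half
lo=0, hi=2, mid=1, arr[mid]=13 -> 13 > 7, search left half
lo=0, hi=0, mid=0, arr[mid]=7 -> Found target at index 0!

Binary search finds 7 at index 0 after 4 comparisons. The search repeatedly halves the search space by comparing with the middle element.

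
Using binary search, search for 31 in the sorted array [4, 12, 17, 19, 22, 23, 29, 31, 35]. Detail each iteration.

Binary search for 31 in [4, 12, 17, 19, 22, 23, 29, 31, 35]:

lo=0, hi=8, mid=4, arr[mid]=22 -> 22 < 31, search right half
lo=5, hi=8, mid=6, arr[mid]=29 -> 29 < 31, search right half
lo=7, hi=8, mid=7, arr[mid]=31 -> Found target at index 7!

Binary search finds 31 at index 7 after 3 comparisons. The search repeatedly halves the search space by comparing with the middle element.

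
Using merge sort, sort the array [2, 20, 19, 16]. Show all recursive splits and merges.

Merge sort trace:

Split: [2, 20, 19, 16] -> [2, 20] and [19, 16]
  Split: [2, 20] -> [2] and [20]
  Merge: [2] + [20] -> [2, 20]
  Split: [19, 16] -> [19] and [16]
  Merge: [19] + [16] -> [16, 19]
Merge: [2, 20] + [16, 19] -> [2, 16, 19, 20]

Final sorted array: [2, 16, 19, 20]

The merge sort proceeds by recursively splitting the array and merging sorted halves.
After all merges, the sorted array is [2, 16, 19, 20].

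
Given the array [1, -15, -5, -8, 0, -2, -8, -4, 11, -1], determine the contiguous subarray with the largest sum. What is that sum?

Using Kadane's algorithm on [1, -15, -5, -8, 0, -2, -8, -4, 11, -1]:

Scanning through the array:
Position 1 (value -15): max_ending_here = -14, max_so_far = 1
Position 2 (value -5): max_ending_here = -5, max_so_far = 1
Position 3 (value -8): max_ending_here = -8, max_so_far = 1
Position 4 (value 0): max_ending_here = 0, max_so_far = 1
Position 5 (value -2): max_ending_here = -2, max_so_far = 1
Position 6 (value -8): max_ending_here = -8, max_so_far = 1
Position 7 (value -4): max_ending_here = -4, max_so_far = 1
Position 8 (value 11): max_ending_here = 11, max_so_far = 11
Position 9 (value -1): max_ending_here = 10, max_so_far = 11

Maximum subarray: [11]
Maximum sum: 11

The maximum subarray is [11] with sum 11. This subarray runs from index 8 to index 8.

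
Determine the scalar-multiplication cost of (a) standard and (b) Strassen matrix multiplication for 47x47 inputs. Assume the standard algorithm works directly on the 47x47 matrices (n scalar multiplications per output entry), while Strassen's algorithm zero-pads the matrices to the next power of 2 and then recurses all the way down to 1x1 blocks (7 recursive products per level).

Matrix multiplication for 47x47 matrices:

Strassen's algorithm requires power-of-2 dimensions. Pad 47x47 to 64x64 (next power of 2).

Standard algorithm: 47^3 = 103823 multiplications
Strassen's algorithm: 7^(log2(64)) = 7^6 = 117649 multiplications
Difference: 103823 - 117649 = -13826 (Strassen uses MORE here due to padding overhead — for small or just-over-power-of-2 n, padding can outweigh the per-level savings)

Standard: 103823 multiplications (47^3). Strassen: 117649 multiplications (7^6, after padding to 64x64). Strassen reduces 8 recursive multiplications to 7 at each level.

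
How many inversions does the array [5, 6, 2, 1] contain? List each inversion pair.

Finding inversions in [5, 6, 2, 1]:

(0, 2): arr[0]=5 > arr[2]=2
(0, 3): arr[0]=5 > arr[3]=1
(1, 2): arr[1]=6 > arr[2]=2
(1, 3): arr[1]=6 > arr[3]=1
(2, 3): arr[2]=2 > arr[3]=1

Total inversions: 5

The array has 5 inversion(s): (0,2), (0,3), (1,2), (1,3), (2,3). Each pair (i,j) satisfies i < j and arr[i] > arr[j].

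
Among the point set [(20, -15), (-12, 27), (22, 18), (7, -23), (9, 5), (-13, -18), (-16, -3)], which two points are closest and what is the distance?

Computing all pairwise distances among 7 points:

d((20, -15), (-12, 27)) = 52.8015
d((20, -15), (22, 18)) = 33.0606
d((20, -15), (7, -23)) = 15.2643 <-- minimum
d((20, -15), (9, 5)) = 22.8254
d((20, -15), (-13, -18)) = 33.1361
d((20, -15), (-16, -3)) = 37.9473
d((-12, 27), (22, 18)) = 35.171
d((-12, 27), (7, -23)) = 53.4883
d((-12, 27), (9, 5)) = 30.4138
d((-12, 27), (-13, -18)) = 45.0111
d((-12, 27), (-16, -3)) = 30.2655
d((22, 18), (7, -23)) = 43.6578
d((22, 18), (9, 5)) = 18.3848
d((22, 18), (-13, -18)) = 50.2096
d((22, 18), (-16, -3)) = 43.4166
d((7, -23), (9, 5)) = 28.0713
d((7, -23), (-13, -18)) = 20.6155
d((7, -23), (-16, -3)) = 30.4795
d((9, 5), (-13, -18)) = 31.8277
d((9, 5), (-16, -3)) = 26.2488
d((-13, -18), (-16, -3)) = 15.2971

Closest pair: (20, -15) and (7, -23) with distance 15.2643

The closest pair is (20, -15) and (7, -23) with Euclidean distance 15.2643. For 7 points, brute-force pairwise comparison is shown above. For large n, the divide-and-conquer algorithm (sort by x, recurse on halves, check the dividing strip) achieves O(n log n).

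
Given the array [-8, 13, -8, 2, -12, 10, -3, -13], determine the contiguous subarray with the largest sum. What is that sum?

Using Kadane's algorithm on [-8, 13, -8, 2, -12, 10, -3, -13]:

Scanning through the array:
Position 1 (value 13): max_ending_here = 13, max_so_far = 13
Position 2 (value -8): max_ending_here = 5, max_so_far = 13
Position 3 (value 2): max_ending_here = 7, max_so_far = 13
Position 4 (value -12): max_ending_here = -5, max_so_far = 13
Position 5 (value 10): max_ending_here = 10, max_so_far = 13
Position 6 (value -3): max_ending_here = 7, max_so_far = 13
Position 7 (value -13): max_ending_here = -6, max_so_far = 13

Maximum subarray: [13]
Maximum sum: 13

The maximum subarray is [13] with sum 13. This subarray runs from index 1 to index 1.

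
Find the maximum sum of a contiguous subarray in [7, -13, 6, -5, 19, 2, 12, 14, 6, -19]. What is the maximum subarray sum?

Using Kadane's algorithm on [7, -13, 6, -5, 19, 2, 12, 14, 6, -19]:

Scanning through the array:
Position 1 (value -13): max_ending_here = -6, max_so_far = 7
Position 2 (value 6): max_ending_here = 6, max_so_far = 7
Position 3 (value -5): max_ending_here = 1, max_so_far = 7
Position 4 (value 19): max_ending_here = 20, max_so_far = 20
Position 5 (value 2): max_ending_here = 22, max_so_far = 22
Position 6 (value 12): max_ending_here = 34, max_so_far = 34
Position 7 (value 14): max_ending_here = 48, max_so_far = 48
Position 8 (value 6): max_ending_here = 54, max_so_far = 54
Position 9 (value -19): max_ending_here = 35, max_so_far = 54

Maximum subarray: [6, -5, 19, 2, 12, 14, 6]
Maximum sum: 54

The maximum subarray is [6, -5, 19, 2, 12, 14, 6] with sum 54. This subarray runs from index 2 to index 8.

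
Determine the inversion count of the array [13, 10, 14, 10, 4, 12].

Finding inversions in [13, 10, 14, 10, 4, 12]:

(0, 1): arr[0]=13 > arr[1]=10
(0, 3): arr[0]=13 > arr[3]=10
(0, 4): arr[0]=13 > arr[4]=4
(0, 5): arr[0]=13 > arr[5]=12
(1, 4): arr[1]=10 > arr[4]=4
(2, 3): arr[2]=14 > arr[3]=10
(2, 4): arr[2]=14 > arr[4]=4
(2, 5): arr[2]=14 > arr[5]=12
(3, 4): arr[3]=10 > arr[4]=4

Total inversions: 9

The array has 9 inversion(s): (0,1), (0,3), (0,4), (0,5), (1,4), (2,3), (2,4), (2,5), (3,4). Each pair (i,j) satisfies i < j and arr[i] > arr[j].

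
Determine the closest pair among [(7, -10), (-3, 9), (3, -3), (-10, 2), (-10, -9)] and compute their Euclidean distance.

Computing all pairwise distances among 5 points:

d((7, -10), (-3, 9)) = 21.4709
d((7, -10), (3, -3)) = 8.0623 <-- minimum
d((7, -10), (-10, 2)) = 20.8087
d((7, -10), (-10, -9)) = 17.0294
d((-3, 9), (3, -3)) = 13.4164
d((-3, 9), (-10, 2)) = 9.8995
d((-3, 9), (-10, -9)) = 19.3132
d((3, -3), (-10, 2)) = 13.9284
d((3, -3), (-10, -9)) = 14.3178
d((-10, 2), (-10, -9)) = 11.0

Closest pair: (7, -10) and (3, -3) with distance 8.0623

The closest pair is (7, -10) and (3, -3) with Euclidean distance 8.0623. For 5 points, brute-force pairwise comparison is shown above. For large n, the divide-and-conquer algorithm (sort by x, recurse on halves, check the dividing strip) achieves O(n log n).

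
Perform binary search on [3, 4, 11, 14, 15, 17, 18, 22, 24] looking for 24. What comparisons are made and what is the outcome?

Binary search for 24 in [3, 4, 11, 14, 15, 17, 18, 22, 24]:

lo=0, hi=8, mid=4, arr[mid]=15 -> 15 < 24, search right half
lo=5, hi=8, mid=6, arr[mid]=18 -> 18 < 24, search right half
lo=7, hi=8, mid=7, arr[mid]=22 -> 22 < 24, search right half
lo=8, hi=8, mid=8, arr[mid]=24 -> Found target at index 8!

Binary search finds 24 at index 8 after 4 comparisons. The search repeatedly halves the search space by comparing with the middle element.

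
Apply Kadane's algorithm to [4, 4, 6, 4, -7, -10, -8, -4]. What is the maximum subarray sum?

Using Kadane's algorithm on [4, 4, 6, 4, -7, -10, -8, -4]:

Scanning through the array:
Position 1 (value 4): max_ending_here = 8, max_so_far = 8
Position 2 (value 6): max_ending_here = 14, max_so_far = 14
Position 3 (value 4): max_ending_here = 18, max_so_far = 18
Position 4 (value -7): max_ending_here = 11, max_so_far = 18
Position 5 (value -10): max_ending_here = 1, max_so_far = 18
Position 6 (value -8): max_ending_here = -7, max_so_far = 18
Position 7 (value -4): max_ending_here = -4, max_so_far = 18

Maximum subarray: [4, 4, 6, 4]
Maximum sum: 18

The maximum subarray is [4, 4, 6, 4] with sum 18. This subarray runs from index 0 to index 3.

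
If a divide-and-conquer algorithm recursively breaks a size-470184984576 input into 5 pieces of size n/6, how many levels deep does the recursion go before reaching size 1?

For divide and conquer with division factor 6:

Problem sizes at each level:
Level 0: 470184984576
Level 1: 78364164096
Level 2: 13060694016
Level 3: 2176782336
Level 4: 362797056
Level 5: 60466176
Level 6: 10077696
Level 7: 1679616
Level 8: 279936
Level 9: 46656
Level 10: 7776
Level 11: 1296
Level 12: 216
Level 13: 36
Level 14: 6
Level 15: 1

The root is level 0 and the size-1 base case is level 15 (the tree spans levels 0 through 15, i.e. 16 levels counting the root), so the depth is the number of divisions: log_6(470184984576) = 15

The recursion tree depth is log_6(470184984576) = 15. At each level, the problem size is divided by 6, so it takes 15 divisions to reduce to a base case of size 1. The algorithm makes 5 recursive calls at each level.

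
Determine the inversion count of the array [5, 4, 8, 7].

Finding inversions in [5, 4, 8, 7]:

(0, 1): arr[0]=5 > arr[1]=4
(2, 3): arr[2]=8 > arr[3]=7

Total inversions: 2

The array has 2 inversion(s): (0,1), (2,3). Each pair (i,j) satisfies i < j and arr[i] > arr[j].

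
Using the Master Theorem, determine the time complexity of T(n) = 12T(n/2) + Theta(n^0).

Master Theorem for T(n) = 12T(n/2) + O(n^0):

a = 12, b = 2, c = 0
log_b(a) = log_2(12) = 3.5850

Case 1: c = 0 < log_2(12) = 3.5850
T(n) = O(n^(log_2 12))

For T(n) = 12T(n/2) + O(n^0): log_2(12) = 3.5850. This is Case 1 of the Master Theorem (c < log_b(a), work dominated by leaves), giving O(n^(log_2 12)).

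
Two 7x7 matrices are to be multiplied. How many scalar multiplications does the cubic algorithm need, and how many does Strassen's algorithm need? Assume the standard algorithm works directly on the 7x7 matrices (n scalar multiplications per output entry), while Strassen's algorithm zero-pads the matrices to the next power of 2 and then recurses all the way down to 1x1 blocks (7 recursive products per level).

Matrix multiplication for 7x7 matrices:

Strassen's algorithm requires power-of-2 dimensions. Pad 7x7 to 8x8 (next power of 2).

Standard algorithm: 7^3 = 343 multiplications
Strassen's algorithm: 7^(log2(8)) = 7^3 = 343 multiplications
Savings: 343 - 343 = 0 multiplications

Standard: 343 multiplications (7^3). Strassen: 343 multiplications (7^3, after padding to 8x8). Strassen reduces 8 recursive multiplications to 7 at each level.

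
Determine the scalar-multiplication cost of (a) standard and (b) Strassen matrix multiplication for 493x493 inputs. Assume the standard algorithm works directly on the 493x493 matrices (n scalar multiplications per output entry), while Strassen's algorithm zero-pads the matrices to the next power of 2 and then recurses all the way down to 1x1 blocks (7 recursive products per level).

Matrix multiplication for 493x493 matrices:

Strassen's algorithm requires power-of-2 dimensions. Pad 493x493 to 512x512 (next power of 2).

Standard algorithm: 493^3 = 119823157 multiplications
Strassen's algorithm: 7^(log2(512)) = 7^9 = 40353607 multiplications
Savings: 119823157 - 40353607 = 79469550 multiplications

Standard: 119823157 multiplications (493^3). Strassen: 40353607 multiplications (7^9, after padding to 512x512). Strassen reduces 8 recursive multiplications to 7 at each level.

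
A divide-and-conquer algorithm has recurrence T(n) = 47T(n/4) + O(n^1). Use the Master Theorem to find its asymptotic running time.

Master Theorem for T(n) = 47T(n/4) + O(n^1):

a = 47, b = 4, c = 1
log_b(a) = log_4(47) = 2.7773

Case 1: c = 1 < log_4(47) = 2.7773
T(n) = O(n^(log_4 47))

For T(n) = 47T(n/4) + O(n^1): log_4(47) = 2.7773. This is Case 1 of the Master Theorem (c < log_b(a), work dominated by leaves), giving O(n^(log_4 47)).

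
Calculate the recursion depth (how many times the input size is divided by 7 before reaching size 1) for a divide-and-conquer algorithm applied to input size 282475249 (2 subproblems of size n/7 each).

For divide and conquer with division factor 7:

Problem sizes at each level:
Level 0: 282475249
Level 1: 40353607
Level 2: 5764801
Level 3: 823543
Level 4: 117649
Level 5: 16807
Level 6: 2401
Level 7: 343
Level 8: 49
Level 9: 7
Level 10: 1

The root is level 0 and the size-1 base case is level 10 (the tree spans levels 0 through 10, i.e. 11 levels counting the root), so the depth is the number of divisions: log_7(282475249) = 10

The recursion tree depth is log_7(282475249) = 10. At each level, the problem size is divided by 7, so it takes 10 divisions to reduce to a base case of size 1. The algorithm makes 2 recursive calls at each level.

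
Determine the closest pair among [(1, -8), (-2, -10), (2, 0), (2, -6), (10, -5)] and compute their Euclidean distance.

Computing all pairwise distances among 5 points:

d((1, -8), (-2, -10)) = 3.6056
d((1, -8), (2, 0)) = 8.0623
d((1, -8), (2, -6)) = 2.2361 <-- minimum
d((1, -8), (10, -5)) = 9.4868
d((-2, -10), (2, 0)) = 10.7703
d((-2, -10), (2, -6)) = 5.6569
d((-2, -10), (10, -5)) = 13.0
d((2, 0), (2, -6)) = 6.0
d((2, 0), (10, -5)) = 9.434
d((2, -6), (10, -5)) = 8.0623

Closest pair: (1, -8) and (2, -6) with distance 2.2361

The closest pair is (1, -8) and (2, -6) with Euclidean distance 2.2361. For 5 points, brute-force pairwise comparison is shown above. For large n, the divide-and-conquer algorithm (sort by x, recurse on halves, check the dividing strip) achieves O(n log n).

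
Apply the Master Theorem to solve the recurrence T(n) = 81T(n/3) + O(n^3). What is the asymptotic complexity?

Master Theorem for T(n) = 81T(n/3) + O(n^3):

a = 81, b = 3, c = 3
log_b(a) = log_3(81) = 4.0000

Case 1: c = 3 < log_3(81) = 4.0000
T(n) = O(n^(log_3 81)) = O(n^4)

For T(n) = 81T(n/3) + O(n^3): log_3(81) = 4.0000. This is Case 1 of the Master Theorem (c < log_b(a), work dominated by leaves), giving O(n^4).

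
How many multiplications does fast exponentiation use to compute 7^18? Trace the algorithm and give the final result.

Computing 7^18 by squaring (build up from 7^1; each line after the first costs one multiplication):

7^1 = 7
7^2 = (7^1)^2 = 7^2 = 49
7^4 = (7^2)^2 = 49^2 = 2401
7^8 = (7^4)^2 = 2401^2 = 5764801
7^9 = 7 * 7^8 = 7 * 5764801 = 40353607
7^18 = (7^9)^2 = 40353607^2 = 1628413597910449

Result: 1628413597910449
Multiplications needed: 5 (5 lines after 7^1)

7^18 = 1628413597910449. Using exponentiation by squaring, this requires 5 multiplications. The key idea: if the exponent is even, square the half-power; if odd, multiply by the base once.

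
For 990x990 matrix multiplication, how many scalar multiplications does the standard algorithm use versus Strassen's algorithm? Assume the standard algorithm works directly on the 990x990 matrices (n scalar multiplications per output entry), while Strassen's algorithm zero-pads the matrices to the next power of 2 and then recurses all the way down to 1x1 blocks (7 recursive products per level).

Matrix multiplication for 990x990 matrices:

Strassen's algorithm requires power-of-2 dimensions. Pad 990x990 to 1024x1024 (next power of 2).

Standard algorithm: 990^3 = 970299000 multiplications
Strassen's algorithm: 7^(log2(1024)) = 7^10 = 282475249 multiplications
Savings: 970299000 - 282475249 = 687823751 multiplications

Standard: 970299000 multiplications (990^3). Strassen: 282475249 multiplications (7^10, after padding to 1024x1024). Strassen reduces 8 recursive multiplications to 7 at each level.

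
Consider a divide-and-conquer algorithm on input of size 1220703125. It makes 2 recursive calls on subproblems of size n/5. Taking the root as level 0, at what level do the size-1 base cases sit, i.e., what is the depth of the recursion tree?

For divide and conquer with division factor 5:

Problem sizes at each level:
Level 0: 1220703125
Level 1: 244140625
Level 2: 48828125
Level 3: 9765625
Level 4: 1953125
Level 5: 390625
Level 6: 78125
Level 7: 15625
Level 8: 3125
Level 9: 625
Level 10: 125
Level 11: 25
Level 12: 5
Level 13: 1

The root is level 0 and the size-1 base case is level 13 (the tree spans levels 0 through 13, i.e. 14 levels counting the root), so the depth is the number of divisions: log_5(1220703125) = 13

The recursion tree depth is log_5(1220703125) = 13. At each level, the problem size is divided by 5, so it takes 13 divisions to reduce to a base case of size 1. The algorithm makes 2 recursive calls at each level.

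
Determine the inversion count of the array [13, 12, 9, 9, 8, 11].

Finding inversions in [13, 12, 9, 9, 8, 11]:

(0, 1): arr[0]=13 > arr[1]=12
(0, 2): arr[0]=13 > arr[2]=9
(0, 3): arr[0]=13 > arr[3]=9
(0, 4): arr[0]=13 > arr[4]=8
(0, 5): arr[0]=13 > arr[5]=11
(1, 2): arr[1]=12 > arr[2]=9
(1, 3): arr[1]=12 > arr[3]=9
(1, 4): arr[1]=12 > arr[4]=8
(1, 5): arr[1]=12 > arr[5]=11
(2, 4): arr[2]=9 > arr[4]=8
(3, 4): arr[3]=9 > arr[4]=8

Total inversions: 11

The array has 11 inversion(s): (0,1), (0,2), (0,3), (0,4), (0,5), (1,2), (1,3), (1,4), (1,5), (2,4), (3,4). Each pair (i,j) satisfies i < j and arr[i] > arr[j].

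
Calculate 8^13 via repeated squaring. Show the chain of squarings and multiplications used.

Computing 8^13 by squaring (build up from 8^1; each line after the first costs one multiplication):

8^1 = 8
8^2 = (8^1)^2 = 8^2 = 64
8^3 = 8 * 8^2 = 8 * 64 = 512
8^6 = (8^3)^2 = 512^2 = 262144
8^12 = (8^6)^2 = 262144^2 = 68719476736
8^13 = 8 * 8^12 = 8 * 68719476736 = 549755813888

Result: 549755813888
Multiplications needed: 5 (5 lines after 8^1)

8^13 = 549755813888. Using exponentiation by squaring, this requires 5 multiplications. The key idea: if the exponent is even, square the half-power; if odd, multiply by the base once.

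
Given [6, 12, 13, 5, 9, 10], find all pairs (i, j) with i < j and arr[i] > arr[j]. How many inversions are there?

Finding inversions in [6, 12, 13, 5, 9, 10]:

(0, 3): arr[0]=6 > arr[3]=5
(1, 3): arr[1]=12 > arr[3]=5
(1, 4): arr[1]=12 > arr[4]=9
(1, 5): arr[1]=12 > arr[5]=10
(2, 3): arr[2]=13 > arr[3]=5
(2, 4): arr[2]=13 > arr[4]=9
(2, 5): arr[2]=13 > arr[5]=10

Total inversions: 7

The array has 7 inversion(s): (0,3), (1,3), (1,4), (1,5), (2,3), (2,4), (2,5). Each pair (i,j) satisfies i < j and arr[i] > arr[j].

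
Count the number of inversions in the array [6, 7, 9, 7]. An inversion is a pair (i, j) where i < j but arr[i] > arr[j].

Finding inversions in [6, 7, 9, 7]:

(2, 3): arr[2]=9 > arr[3]=7

Total inversions: 1

The array has 1 inversion(s): (2,3). Each pair (i,j) satisfies i < j and arr[i] > arr[j].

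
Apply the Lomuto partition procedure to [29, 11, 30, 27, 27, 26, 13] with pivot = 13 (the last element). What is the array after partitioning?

Lomuto partition with pivot = 13:

Initial array: [29, 11, 30, 27, 27, 26, 13]

arr[0]=29 > 13: no swap
arr[1]=11 <= 13: swap with position 0, array becomes [11, 29, 30, 27, 27, 26, 13]
arr[2]=30 > 13: no swap
arr[3]=27 > 13: no swap
arr[4]=27 > 13: no swap
arr[5]=26 > 13: no swap

Place pivot at position 1: [11, 13, 30, 27, 27, 26, 29]
Pivot position: 1

After partitioning with pivot 13, the array becomes [11, 13, 30, 27, 27, 26, 29]. The pivot is placed at index 1. All elements to the left of the pivot are <= 13, and all elements to the right are > 13.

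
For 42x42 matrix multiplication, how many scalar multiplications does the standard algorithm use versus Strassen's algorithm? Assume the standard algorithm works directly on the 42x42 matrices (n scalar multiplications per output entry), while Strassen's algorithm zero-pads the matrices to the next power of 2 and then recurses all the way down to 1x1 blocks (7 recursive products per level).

Matrix multiplication for 42x42 matrices:

Strassen's algorithm requires power-of-2 dimensions. Pad 42x42 to 64x64 (next power of 2).

Standard algorithm: 42^3 = 74088 multiplications
Strassen's algorithm: 7^(log2(64)) = 7^6 = 117649 multiplications
Difference: 74088 - 117649 = -43561 (Strassen uses MORE here due to padding overhead — for small or just-over-power-of-2 n, padding can outweigh the per-level savings)

Standard: 74088 multiplications (42^3). Strassen: 117649 multiplications (7^6, after padding to 64x64). Strassen reduces 8 recursive multiplications to 7 at each level.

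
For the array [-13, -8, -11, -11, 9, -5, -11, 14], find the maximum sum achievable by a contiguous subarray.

Using Kadane's algorithm on [-13, -8, -11, -11, 9, -5, -11, 14]:

Scanning through the array:
Position 1 (value -8): max_ending_here = -8, max_so_far = -8
Position 2 (value -11): max_ending_here = -11, max_so_far = -8
Position 3 (value -11): max_ending_here = -11, max_so_far = -8
Position 4 (value 9): max_ending_here = 9, max_so_far = 9
Position 5 (value -5): max_ending_here = 4, max_so_far = 9
Position 6 (value -11): max_ending_here = -7, max_so_far = 9
Position 7 (value 14): max_ending_here = 14, max_so_far = 14

Maximum subarray: [14]
Maximum sum: 14

The maximum subarray is [14] with sum 14. This subarray runs from index 7 to index 7.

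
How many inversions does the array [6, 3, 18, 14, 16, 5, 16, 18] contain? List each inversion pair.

Finding inversions in [6, 3, 18, 14, 16, 5, 16, 18]:

(0, 1): arr[0]=6 > arr[1]=3
(0, 5): arr[0]=6 > arr[5]=5
(2, 3): arr[2]=18 > arr[3]=14
(2, 4): arr[2]=18 > arr[4]=16
(2, 5): arr[2]=18 > arr[5]=5
(2, 6): arr[2]=18 > arr[6]=16
(3, 5): arr[3]=14 > arr[5]=5
(4, 5): arr[4]=16 > arr[5]=5

Total inversions: 8

The array has 8 inversion(s): (0,1), (0,5), (2,3), (2,4), (2,5), (2,6), (3,5), (4,5). Each pair (i,j) satisfies i < j and arr[i] > arr[j].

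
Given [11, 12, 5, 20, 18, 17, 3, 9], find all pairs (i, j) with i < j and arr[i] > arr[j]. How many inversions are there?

Finding inversions in [11, 12, 5, 20, 18, 17, 3, 9]:

(0, 2): arr[0]=11 > arr[2]=5
(0, 6): arr[0]=11 > arr[6]=3
(0, 7): arr[0]=11 > arr[7]=9
(1, 2): arr[1]=12 > arr[2]=5
(1, 6): arr[1]=12 > arr[6]=3
(1, 7): arr[1]=12 > arr[7]=9
(2, 6): arr[2]=5 > arr[6]=3
(3, 4): arr[3]=20 > arr[4]=18
(3, 5): arr[3]=20 > arr[5]=17
(3, 6): arr[3]=20 > arr[6]=3
(3, 7): arr[3]=20 > arr[7]=9
(4, 5): arr[4]=18 > arr[5]=17
(4, 6): arr[4]=18 > arr[6]=3
(4, 7): arr[4]=18 > arr[7]=9
(5, 6): arr[5]=17 > arr[6]=3
(5, 7): arr[5]=17 > arr[7]=9

Total inversions: 16

The array has 16 inversion(s): (0,2), (0,6), (0,7), (1,2), (1,6), (1,7), (2,6), (3,4), (3,5), (3,6), (3,7), (4,5), (4,6), (4,7), (5,6), (5,7). Each pair (i,j) satisfies i < j and arr[i] > arr[j].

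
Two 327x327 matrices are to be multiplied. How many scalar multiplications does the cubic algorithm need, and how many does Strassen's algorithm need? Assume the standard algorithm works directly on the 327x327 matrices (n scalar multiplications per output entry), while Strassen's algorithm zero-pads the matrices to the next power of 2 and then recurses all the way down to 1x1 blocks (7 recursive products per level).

Matrix multiplication for 327x327 matrices:

Strassen's algorithm requires power-of-2 dimensions. Pad 327x327 to 512x512 (next power of 2).

Standard algorithm: 327^3 = 34965783 multiplications
Strassen's algorithm: 7^(log2(512)) = 7^9 = 40353607 multiplications
Difference: 34965783 - 40353607 = -5387824 (Strassen uses MORE here due to padding overhead — for small or just-over-power-of-2 n, padding can outweigh the per-level savings)

Standard: 34965783 multiplications (327^3). Strassen: 40353607 multiplications (7^9, after padding to 512x512). Strassen reduces 8 recursive multiplications to 7 at each level.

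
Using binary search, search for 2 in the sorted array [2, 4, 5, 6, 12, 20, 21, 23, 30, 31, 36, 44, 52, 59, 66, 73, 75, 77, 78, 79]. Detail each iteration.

Binary search for 2 in [2, 4, 5, 6, 12, 20, 21, 23, 30, 31, 36, 44, 52, 59, 66, 73, 75, 77, 78, 79]:

lo=0, hi=19, mid=9, arr[mid]=31 -> 31 > 2, search left half
lo=0, hi=8, mid=4, arr[mid]=12 -> 12 > 2, search left half
lo=0, hi=3, mid=1, arr[mid]=4 -> 4 > 2, search left half
lo=0, hi=0, mid=0, arr[mid]=2 -> Found target at index 0!

Binary search finds 2 at index 0 after 4 comparisons. The search repeatedly halves the search space by comparing with the middle element.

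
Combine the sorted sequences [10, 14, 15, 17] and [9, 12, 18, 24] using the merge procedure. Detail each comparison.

Merging process:

Compare 10 vs 9: take 9 from right. Merged: [9]
Compare 10 vs 12: take 10 from left. Merged: [9, 10]
Compare 14 vs 12: take 12 from right. Merged: [9, 10, 12]
Compare 14 vs 18: take 14 from left. Merged: [9, 10, 12, 14]
Compare 15 vs 18: take 15 from left. Merged: [9, 10, 12, 14, 15]
Compare 17 vs 18: take 17 from left. Merged: [9, 10, 12, 14, 15, 17]
Append remaining from right: [18, 24]. Merged: [9, 10, 12, 14, 15, 17, 18, 24]

Final merged array: [9, 10, 12, 14, 15, 17, 18, 24]
Total comparisons: 6

The merged array is [9, 10, 12, 14, 15, 17, 18, 24], requiring 6 comparisons. The merge step runs in O(n) time where n is the total number of elements.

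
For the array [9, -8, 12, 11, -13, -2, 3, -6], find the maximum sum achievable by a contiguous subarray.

Using Kadane's algorithm on [9, -8, 12, 11, -13, -2, 3, -6]:

Scanning through the array:
Position 1 (value -8): max_ending_here = 1, max_so_far = 9
Position 2 (value 12): max_ending_here = 13, max_so_far = 13
Position 3 (value 11): max_ending_here = 24, max_so_far = 24
Position 4 (value -13): max_ending_here = 11, max_so_far = 24
Position 5 (value -2): max_ending_here = 9, max_so_far = 24
Position 6 (value 3): max_ending_here = 12, max_so_far = 24
Position 7 (value -6): max_ending_here = 6, max_so_far = 24

Maximum subarray: [9, -8, 12, 11]
Maximum sum: 24

The maximum subarray is [9, -8, 12, 11] with sum 24. This subarray runs from index 0 to index 3.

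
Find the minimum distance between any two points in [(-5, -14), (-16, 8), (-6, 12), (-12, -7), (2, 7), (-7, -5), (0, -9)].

Computing all pairwise distances among 7 points:

d((-5, -14), (-16, 8)) = 24.5967
d((-5, -14), (-6, 12)) = 26.0192
d((-5, -14), (-12, -7)) = 9.8995
d((-5, -14), (2, 7)) = 22.1359
d((-5, -14), (-7, -5)) = 9.2195
d((-5, -14), (0, -9)) = 7.0711
d((-16, 8), (-6, 12)) = 10.7703
d((-16, 8), (-12, -7)) = 15.5242
d((-16, 8), (2, 7)) = 18.0278
d((-16, 8), (-7, -5)) = 15.8114
d((-16, 8), (0, -9)) = 23.3452
d((-6, 12), (-12, -7)) = 19.9249
d((-6, 12), (2, 7)) = 9.434
d((-6, 12), (-7, -5)) = 17.0294
d((-6, 12), (0, -9)) = 21.8403
d((-12, -7), (2, 7)) = 19.799
d((-12, -7), (-7, -5)) = 5.3852 <-- minimum
d((-12, -7), (0, -9)) = 12.1655
d((2, 7), (-7, -5)) = 15.0
d((2, 7), (0, -9)) = 16.1245
d((-7, -5), (0, -9)) = 8.0623

Closest pair: (-12, -7) and (-7, -5) with distance 5.3852

The closest pair is (-12, -7) and (-7, -5) with Euclidean distance 5.3852. For 7 points, brute-force pairwise comparison is shown above. For large n, the divide-and-conquer algorithm (sort by x, recurse on halves, check the dividing strip) achieves O(n log n).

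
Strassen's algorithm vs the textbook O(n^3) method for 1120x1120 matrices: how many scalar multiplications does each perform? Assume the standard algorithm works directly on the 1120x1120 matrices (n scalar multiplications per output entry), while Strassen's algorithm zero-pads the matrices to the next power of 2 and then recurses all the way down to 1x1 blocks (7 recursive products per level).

Matrix multiplication for 1120x1120 matrices:

Strassen's algorithm requires power-of-2 dimensions. Pad 1120x1120 to 2048x2048 (next power of 2).

Standard algorithm: 1120^3 = 1404928000 multiplications
Strassen's algorithm: 7^(log2(2048)) = 7^11 = 1977326743 multiplications
Difference: 1404928000 - 1977326743 = -572398743 (Strassen uses MORE here due to padding overhead — for small or just-over-power-of-2 n, padding can outweigh the per-level savings)

Standard: 1404928000 multiplications (1120^3). Strassen: 1977326743 multiplications (7^11, after padding to 2048x2048). Strassen reduces 8 recursive multiplications to 7 at each level.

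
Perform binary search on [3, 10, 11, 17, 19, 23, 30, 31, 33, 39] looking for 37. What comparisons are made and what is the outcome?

Binary search for 37 in [3, 10, 11, 17, 19, 23, 30, 31, 33, 39]:

lo=0, hi=9, mid=4, arr[mid]=19 -> 19 < 37, search right half
lo=5, hi=9, mid=7, arr[mid]=31 -> 31 < 37, search right half
lo=8, hi=9, mid=8, arr[mid]=33 -> 33 < 37, search right half
lo=9, hi=9, mid=9, arr[mid]=39 -> 39 > 37, search left half
lo=9 > hi=8, target 37 not found

Binary search determines that 37 is not in the array after 4 comparisons. The search space was exhausted without finding the target.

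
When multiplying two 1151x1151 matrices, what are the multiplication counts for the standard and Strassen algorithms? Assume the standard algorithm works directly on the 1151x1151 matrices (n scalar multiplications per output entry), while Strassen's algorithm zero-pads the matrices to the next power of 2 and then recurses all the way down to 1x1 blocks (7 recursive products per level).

Matrix multiplication for 1151x1151 matrices:

Strassen's algorithm requires power-of-2 dimensions. Pad 1151x1151 to 2048x2048 (next power of 2).

Standard algorithm: 1151^3 = 1524845951 multiplications
Strassen's algorithm: 7^(log2(2048)) = 7^11 = 1977326743 multiplications
Difference: 1524845951 - 1977326743 = -452480792 (Strassen uses MORE here due to padding overhead — for small or just-over-power-of-2 n, padding can outweigh the per-level savings)

Standard: 1524845951 multiplications (1151^3). Strassen: 1977326743 multiplications (7^11, after padding to 2048x2048). Strassen reduces 8 recursive multiplications to 7 at each level.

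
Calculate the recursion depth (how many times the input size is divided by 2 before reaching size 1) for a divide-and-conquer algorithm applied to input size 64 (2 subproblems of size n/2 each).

For divide and conquer with division factor 2:

Problem sizes at each level:
Level 0: 64
Level 1: 32
Level 2: 16
Level 3: 8
Level 4: 4
Level 5: 2
Level 6: 1

The root is level 0 and the size-1 base case is level 6 (the tree spans levels 0 through 6, i.e. 7 levels counting the root), so the depth is the number of divisions: log_2(64) = 6

The recursion tree depth is log_2(64) = 6. At each level, the problem size is divided by 2, so it takes 6 divisions to reduce to a base case of size 1. The algorithm makes 2 recursive calls at each level.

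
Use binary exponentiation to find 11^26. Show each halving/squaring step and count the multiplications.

Computing 11^26 by squaring (build up from 11^1; each line after the first costs one multiplication):

11^1 = 11
11^2 = (11^1)^2 = 11^2 = 121
11^3 = 11 * 11^2 = 11 * 121 = 1331
11^6 = (11^3)^2 = 1331^2 = 1771561
11^12 = (11^6)^2 = 1771561^2 = 3138428376721
11^13 = 11 * 11^12 = 11 * 3138428376721 = 34522712143931
11^26 = (11^13)^2 = 34522712143931^2 = 1191817653772720942460132761

Result: 1191817653772720942460132761
Multiplications needed: 6 (6 lines after 11^1)

11^26 = 1191817653772720942460132761. Using exponentiation by squaring, this requires 6 multiplications. The key idea: if the exponent is even, square the half-power; if odd, multiply by the base once.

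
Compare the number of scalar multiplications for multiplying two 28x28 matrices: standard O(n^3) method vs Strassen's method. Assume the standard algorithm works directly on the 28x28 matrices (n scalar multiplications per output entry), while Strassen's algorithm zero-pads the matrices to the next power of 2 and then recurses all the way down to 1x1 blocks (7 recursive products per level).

Matrix multiplication for 28x28 matrices:

Strassen's algorithm requires power-of-2 dimensions. Pad 28x28 to 32x32 (next power of 2).

Standard algorithm: 28^3 = 21952 multiplications
Strassen's algorithm: 7^(log2(32)) = 7^5 = 16807 multiplications
Savings: 21952 - 16807 = 5145 multiplications

Standard: 21952 multiplications (28^3). Strassen: 16807 multiplications (7^5, after padding to 32x32). Strassen reduces 8 recursive multiplications to 7 at each level.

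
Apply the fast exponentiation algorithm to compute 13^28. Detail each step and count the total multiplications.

Computing 13^28 by squaring (build up from 13^1; each line after the first costs one multiplication):

13^1 = 13
13^2 = (13^1)^2 = 13^2 = 169
13^3 = 13 * 13^2 = 13 * 169 = 2197
13^6 = (13^3)^2 = 2197^2 = 4826809
13^7 = 13 * 13^6 = 13 * 4826809 = 62748517
13^14 = (13^7)^2 = 62748517^2 = 3937376385699289
13^28 = (13^14)^2 = 3937376385699289^2 = 15502932802662396215269535105521

Result: 15502932802662396215269535105521
Multiplications needed: 6 (6 lines after 13^1)

13^28 = 15502932802662396215269535105521. Using exponentiation by squaring, this requires 6 multiplications. The key idea: if the exponent is even, square the half-power; if odd, multiply by the base once.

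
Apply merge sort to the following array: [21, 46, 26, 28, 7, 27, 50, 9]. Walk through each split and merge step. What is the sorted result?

Merge sort trace:

Split: [21, 46, 26, 28, 7, 27, 50, 9] -> [21, 46, 26, 28] and [7, 27, 50, 9]
  Split: [21, 46, 26, 28] -> [21, 46] and [26, 28]
    Split: [21, 46] -> [21] and [46]
    Merge: [21] + [46] -> [21, 46]
    Split: [26, 28] -> [26] and [28]
    Merge: [26] + [28] -> [26, 28]
  Merge: [21, 46] + [26, 28] -> [21, 26, 28, 46]
  Split: [7, 27, 50, 9] -> [7, 27] and [50, 9]
    Split: [7, 27] -> [7] and [27]
    Merge: [7] + [27] -> [7, 27]
    Split: [50, 9] -> [50] and [9]
    Merge: [50] + [9] -> [9, 50]
  Merge: [7, 27] + [9, 50] -> [7, 9, 27, 50]
Merge: [21, 26, 28, 46] + [7, 9, 27, 50] -> [7, 9, 21, 26, 27, 28, 46, 50]

Final sorted array: [7, 9, 21, 26, 27, 28, 46, 50]

The merge sort proceeds by recursively splitting the array and merging sorted halves.
After all merges, the sorted array is [7, 9, 21, 26, 27, 28, 46, 50].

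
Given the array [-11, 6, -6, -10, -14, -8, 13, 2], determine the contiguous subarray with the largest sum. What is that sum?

Using Kadane's algorithm on [-11, 6, -6, -10, -14, -8, 13, 2]:

Scanning through the array:
Position 1 (value 6): max_ending_here = 6, max_so_far = 6
Position 2 (value -6): max_ending_here = 0, max_so_far = 6
Position 3 (value -10): max_ending_here = -10, max_so_far = 6
Position 4 (value -14): max_ending_here = -14, max_so_far = 6
Position 5 (value -8): max_ending_here = -8, max_so_far = 6
Position 6 (value 13): max_ending_here = 13, max_so_far = 13
Position 7 (value 2): max_ending_here = 15, max_so_far = 15

Maximum subarray: [13, 2]
Maximum sum: 15

The maximum subarray is [13, 2] with sum 15. This subarray runs from index 6 to index 7.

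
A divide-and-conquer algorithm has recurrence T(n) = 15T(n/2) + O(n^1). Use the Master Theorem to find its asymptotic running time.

Master Theorem for T(n) = 15T(n/2) + O(n^1):

a = 15, b = 2, c = 1
log_b(a) = log_2(15) = 3.9069

Case 1: c = 1 < log_2(15) = 3.9069
T(n) = O(n^(log_2 15))

For T(n) = 15T(n/2) + O(n^1): log_2(15) = 3.9069. This is Case 1 of the Master Theorem (c < log_b(a), work dominated by leaves), giving O(n^(log_2 15)).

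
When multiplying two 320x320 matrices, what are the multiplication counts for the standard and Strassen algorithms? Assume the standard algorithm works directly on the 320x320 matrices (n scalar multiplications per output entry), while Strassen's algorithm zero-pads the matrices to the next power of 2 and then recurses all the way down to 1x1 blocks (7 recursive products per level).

Matrix multiplication for 320x320 matrices:

Strassen's algorithm requires power-of-2 dimensions. Pad 320x320 to 512x512 (next power of 2).

Standard algorithm: 320^3 = 32768000 multiplications
Strassen's algorithm: 7^(log2(512)) = 7^9 = 40353607 multiplications
Difference: 32768000 - 40353607 = -7585607 (Strassen uses MORE here due to padding overhead — for small or just-over-power-of-2 n, padding can outweigh the per-level savings)

Standard: 32768000 multiplications (320^3). Strassen: 40353607 multiplications (7^9, after padding to 512x512). Strassen reduces 8 recursive multiplications to 7 at each level.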